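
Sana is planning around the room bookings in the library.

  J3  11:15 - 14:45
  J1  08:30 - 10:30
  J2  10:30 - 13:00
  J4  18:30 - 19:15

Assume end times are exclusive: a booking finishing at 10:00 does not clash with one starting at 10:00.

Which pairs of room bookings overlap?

J2 & J3

Check each pair: they overlap iff neither finishes before the other starts.
Sorted by start: J1, J2, J3, J4.
J2 starts exactly when J1 ends (back-to-back, no overlap), so nothing later overlaps J1 either.
J3 starts before J2 ends → J2 and J3 overlap.
J4 starts after J2 ends.
J4 starts after J3 ends.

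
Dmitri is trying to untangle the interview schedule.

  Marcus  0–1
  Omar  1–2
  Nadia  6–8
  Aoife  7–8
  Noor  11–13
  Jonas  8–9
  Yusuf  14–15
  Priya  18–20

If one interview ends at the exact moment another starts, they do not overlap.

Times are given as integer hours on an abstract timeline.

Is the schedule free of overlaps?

No

Two intervals overlap when each starts before the other ends.
Sorted by start: Marcus, Omar, Nadia, Aoife, Jonas, Noor, Yusuf, Priya.
Omar starts exactly when Marcus ends (back-to-back, no overlap); Marcus is clear from here.
Nadia starts after Omar ends; Omar is clear from here.
Aoife starts before Nadia ends → Nadia and Aoife overlap.
That's a conflict, so the schedule is not conflict-free.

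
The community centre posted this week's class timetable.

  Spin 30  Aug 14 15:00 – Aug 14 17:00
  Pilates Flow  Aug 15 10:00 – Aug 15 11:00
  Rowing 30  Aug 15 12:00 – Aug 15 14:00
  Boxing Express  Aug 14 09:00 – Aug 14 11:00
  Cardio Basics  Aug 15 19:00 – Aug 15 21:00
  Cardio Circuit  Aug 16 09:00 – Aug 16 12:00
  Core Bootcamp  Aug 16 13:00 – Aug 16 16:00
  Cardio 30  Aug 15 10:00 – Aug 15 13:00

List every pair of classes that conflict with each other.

Cardio 30 & Pilates Flow, Cardio 30 & Rowing 30

Sorted by start: Boxing Express, Spin 30, Pilates Flow, Cardio 30, Rowing 30, Cardio Basics, Cardio Circuit, Core Bootcamp.
Spin 30 starts after Boxing Express ends — done with Boxing Express.
Pilates Flow starts after Spin 30 ends — done with Spin 30.
Cardio 30 starts before Pilates Flow ends → Pilates Flow and Cardio 30 overlap.
Rowing 30 starts after Pilates Flow ends — done with Pilates Flow.
Rowing 30 starts before Cardio 30 ends → Cardio 30 and Rowing 30 overlap.
Cardio Basics starts after Cardio 30 ends — done with Cardio 30.
Cardio Basics starts after Rowing 30 ends — done with Rowing 30.
Cardio Circuit starts after Cardio Basics ends — done with Cardio Basics.
Core Bootcamp starts after Cardio Circuit ends.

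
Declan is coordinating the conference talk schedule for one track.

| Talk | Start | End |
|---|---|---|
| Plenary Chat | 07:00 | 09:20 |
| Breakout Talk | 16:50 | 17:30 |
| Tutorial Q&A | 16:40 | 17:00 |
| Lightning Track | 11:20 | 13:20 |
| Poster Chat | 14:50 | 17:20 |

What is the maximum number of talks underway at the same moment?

3

Sweep the timeline, counting +1 at each start and −1 at each end (ends before starts at a tie):
07:00 start Plenary Chat → 1
09:20 end Plenary Chat → 0
11:20 start Lightning Track → 1
13:20 end Lightning Track → 0
14:50 start Poster Chat → 1
16:40 start Tutorial Q&A → 2
16:50 start Breakout Talk → 3
17:00 end Tutorial Q&A → 2
17:20 end Poster Chat → 1
17:30 end Breakout Talk → 0
Peak is 3, at 16:50 (Breakout Talk, Poster Chat, Tutorial Q&A).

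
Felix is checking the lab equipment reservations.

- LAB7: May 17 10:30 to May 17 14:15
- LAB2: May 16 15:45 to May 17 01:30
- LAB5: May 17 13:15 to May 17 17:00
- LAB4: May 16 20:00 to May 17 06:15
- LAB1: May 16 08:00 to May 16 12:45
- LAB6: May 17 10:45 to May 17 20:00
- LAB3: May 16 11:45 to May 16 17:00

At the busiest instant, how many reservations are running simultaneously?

Walk through starts and ends in time order (an end at T is processed before a start at T):
May 16 08:00 start LAB1 → 1
May 16 11:45 start LAB3 → 2
May 16 12:45 end LAB1 → 1
May 16 15:45 start LAB2 → 2
May 16 17:00 end LAB3 → 1
May 16 20:00 start LAB4 → 2
May 17 01:30 end LAB2 → 1
May 17 06:15 end LAB4 → 0
May 17 10:30 start LAB7 → 1
May 17 10:45 start LAB6 → 2
May 17 13:15 start LAB5 → 3
May 17 14:15 end LAB7 → 2
May 17 17:00 end LAB5 → 1
May 17 20:00 end LAB6 → 0
Peak is 3, at May 17 13:15 (LAB5, LAB6, LAB7).

3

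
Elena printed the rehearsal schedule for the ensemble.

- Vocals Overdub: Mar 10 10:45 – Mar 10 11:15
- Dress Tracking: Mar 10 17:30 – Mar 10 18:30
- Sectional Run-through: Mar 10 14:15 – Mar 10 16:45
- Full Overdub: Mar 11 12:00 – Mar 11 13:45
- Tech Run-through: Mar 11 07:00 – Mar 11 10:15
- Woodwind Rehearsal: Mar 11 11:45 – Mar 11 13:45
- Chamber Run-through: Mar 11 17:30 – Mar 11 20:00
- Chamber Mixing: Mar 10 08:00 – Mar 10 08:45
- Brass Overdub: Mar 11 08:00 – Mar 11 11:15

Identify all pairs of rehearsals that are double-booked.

Brass Overdub & Tech Run-through, Full Overdub & Woodwind Rehearsal

Sorted by start: Chamber Mixing, Vocals Overdub, Sectional Run-through, Dress Tracking, Tech Run-through, Brass Overdub, Woodwind Rehearsal, Full Overdub, Chamber Run-through.
Vocals Overdub starts after Chamber Mixing ends; Chamber Mixing is clear from here.
Sectional Run-through starts after Vocals Overdub ends; Vocals Overdub is clear from here.
Dress Tracking starts after Sectional Run-through ends; Sectional Run-through is clear from here.
Tech Run-through starts after Dress Tracking ends; Dress Tracking is clear from here.
Brass Overdub starts before Tech Run-through ends → Tech Run-through and Brass Overdub overlap.
Woodwind Rehearsal starts after Tech Run-through ends; Tech Run-through is clear from here.
Woodwind Rehearsal starts after Brass Overdub ends; Brass Overdub is clear from here.
Full Overdub starts before Woodwind Rehearsal ends → Woodwind Rehearsal and Full Overdub overlap.
Chamber Run-through starts after Woodwind Rehearsal ends.
Chamber Run-through starts after Full Overdub ends.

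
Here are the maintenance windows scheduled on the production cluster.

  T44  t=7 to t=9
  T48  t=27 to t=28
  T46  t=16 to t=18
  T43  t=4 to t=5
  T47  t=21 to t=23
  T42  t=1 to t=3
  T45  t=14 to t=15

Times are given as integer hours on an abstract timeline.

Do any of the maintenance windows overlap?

No

Sorted by start: T42, T43, T44, T45, T46, T47, T48.
T43 starts after T42 ends, so nothing later overlaps T42 either.
T44 starts after T43 ends, so nothing later overlaps T43 either.
T45 starts after T44 ends, so nothing later overlaps T44 either.
T46 starts after T45 ends, so nothing later overlaps T45 either.
T47 starts after T46 ends, so nothing later overlaps T46 either.
T48 starts after T47 ends.
Every pair is clear; the schedule has no overlaps.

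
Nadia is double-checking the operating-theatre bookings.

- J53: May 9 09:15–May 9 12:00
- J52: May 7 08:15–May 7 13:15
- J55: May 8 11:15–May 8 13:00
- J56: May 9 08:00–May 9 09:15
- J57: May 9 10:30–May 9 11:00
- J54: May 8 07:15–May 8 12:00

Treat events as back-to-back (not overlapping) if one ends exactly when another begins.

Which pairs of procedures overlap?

J53 & J57, J54 & J55

Check each pair: they overlap iff neither finishes before the other starts.
Sorted by start: J52, J54, J55, J56, J53, J57.
J54 starts after J52 ends — done with J52.
J55 starts before J54 ends → J54 and J55 overlap.
J56 starts after J54 ends — done with J54.
J56 starts after J55 ends — done with J55.
J53 starts exactly when J56 ends (back-to-back, no overlap) — done with J56.
J57 starts before J53 ends → J53 and J57 overlap.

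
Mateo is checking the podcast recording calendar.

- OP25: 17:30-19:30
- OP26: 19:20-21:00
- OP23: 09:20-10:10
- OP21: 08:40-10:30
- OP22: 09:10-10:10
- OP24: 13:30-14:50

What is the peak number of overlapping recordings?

Sort all start/end points and keep a running count:
08:40 start OP21 → 1
09:10 start OP22 → 2
09:20 start OP23 → 3
10:10 end OP22 → 2
10:10 end OP23 → 1
10:30 end OP21 → 0
13:30 start OP24 → 1
14:50 end OP24 → 0
17:30 start OP25 → 1
19:20 start OP26 → 2
19:30 end OP25 → 1
21:00 end OP26 → 0
Peak is 3, at 09:20 (OP21, OP22, OP23).

3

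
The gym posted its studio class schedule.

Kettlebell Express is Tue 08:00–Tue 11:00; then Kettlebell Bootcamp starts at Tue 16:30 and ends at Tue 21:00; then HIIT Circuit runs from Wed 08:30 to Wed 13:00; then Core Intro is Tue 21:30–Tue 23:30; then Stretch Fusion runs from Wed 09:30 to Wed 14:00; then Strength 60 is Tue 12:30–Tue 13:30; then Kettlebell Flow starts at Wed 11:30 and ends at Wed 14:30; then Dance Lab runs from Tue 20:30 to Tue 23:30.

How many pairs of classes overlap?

5

Sorted by start: Kettlebell Express, Strength 60, Kettlebell Bootcamp, Dance Lab, Core Intro, HIIT Circuit, Stretch Fusion, Kettlebell Flow.
Strength 60 starts after Kettlebell Express ends, so Kettlebell Express has no further overlaps.
Kettlebell Bootcamp starts after Strength 60 ends, so Strength 60 has no further overlaps.
Dance Lab starts before Kettlebell Bootcamp ends → Kettlebell Bootcamp and Dance Lab overlap.
Core Intro starts after Kettlebell Bootcamp ends, so Kettlebell Bootcamp has no further overlaps.
Core Intro starts before Dance Lab ends → Dance Lab and Core Intro overlap.
HIIT Circuit starts after Dance Lab ends, so Dance Lab has no further overlaps.
HIIT Circuit starts after Core Intro ends, so Core Intro has no further overlaps.
Stretch Fusion starts before HIIT Circuit ends → HIIT Circuit and Stretch Fusion overlap.
Kettlebell Flow starts before HIIT Circuit ends → HIIT Circuit and Kettlebell Flow overlap.
Kettlebell Flow starts before Stretch Fusion ends → Stretch Fusion and Kettlebell Flow overlap.
Overlapping pairs: Core Intro & Dance Lab, Dance Lab & Kettlebell Bootcamp, HIIT Circuit & Kettlebell Flow, HIIT Circuit & Stretch Fusion, Kettlebell Flow & Stretch Fusion — 5 in total.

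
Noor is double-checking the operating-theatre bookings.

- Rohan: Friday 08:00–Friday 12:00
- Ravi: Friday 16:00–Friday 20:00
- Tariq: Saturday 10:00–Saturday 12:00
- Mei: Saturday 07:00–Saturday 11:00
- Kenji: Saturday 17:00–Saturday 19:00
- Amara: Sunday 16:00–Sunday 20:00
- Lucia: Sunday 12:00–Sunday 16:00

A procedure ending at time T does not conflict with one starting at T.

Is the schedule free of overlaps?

Sorted by start: Rohan, Ravi, Mei, Tariq, Kenji, Lucia, Amara.
Ravi starts after Rohan ends — done with Rohan.
Mei starts after Ravi ends — done with Ravi.
Tariq starts before Mei ends → Mei and Tariq overlap.
That's a conflict, so the schedule is not conflict-free.

No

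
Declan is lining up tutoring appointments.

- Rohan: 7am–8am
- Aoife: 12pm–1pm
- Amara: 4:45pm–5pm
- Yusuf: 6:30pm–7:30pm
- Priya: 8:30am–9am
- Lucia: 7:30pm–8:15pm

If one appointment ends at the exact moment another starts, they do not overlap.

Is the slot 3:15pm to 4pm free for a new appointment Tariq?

Rohan: ends 8am at or before Tariq starts 3:15pm → clear.
Priya: ends 9am at or before Tariq starts 3:15pm → clear.
Aoife: ends 1pm at or before Tariq starts 3:15pm → clear.
Amara: starts 4:45pm at or after Tariq ends 4pm → clear.
Yusuf: starts 6:30pm at or after Tariq ends 4pm → clear.
Lucia: starts 7:30pm at or after Tariq ends 4pm → clear.

Yes — the slot is free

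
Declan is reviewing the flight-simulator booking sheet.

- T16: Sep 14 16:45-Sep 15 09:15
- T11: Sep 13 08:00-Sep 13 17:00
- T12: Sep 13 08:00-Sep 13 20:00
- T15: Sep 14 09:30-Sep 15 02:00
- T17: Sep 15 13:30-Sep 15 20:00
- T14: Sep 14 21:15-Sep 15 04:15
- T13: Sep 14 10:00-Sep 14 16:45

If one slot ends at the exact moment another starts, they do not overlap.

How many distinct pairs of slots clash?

5

Check each pair: they overlap iff neither finishes before the other starts.
Sorted by start: T11, T12, T15, T13, T16, T14, T17.
T12 starts before T11 ends → T11 and T12 overlap.
T15 starts after T11 ends; T11 is clear from here.
T15 starts after T12 ends; T12 is clear from here.
T13 starts before T15 ends → T15 and T13 overlap.
T16 starts before T15 ends → T15 and T16 overlap.
T14 starts before T15 ends → T15 and T14 overlap.
T17 starts after T15 ends.
T16 starts exactly when T13 ends (back-to-back, no overlap); T13 is clear from here.
T14 starts before T16 ends → T16 and T14 overlap.
T17 starts after T16 ends.
T17 starts after T14 ends.
Overlapping pairs: T11 & T12, T13 & T15, T14 & T15, T14 & T16, T15 & T16 — 5 in total.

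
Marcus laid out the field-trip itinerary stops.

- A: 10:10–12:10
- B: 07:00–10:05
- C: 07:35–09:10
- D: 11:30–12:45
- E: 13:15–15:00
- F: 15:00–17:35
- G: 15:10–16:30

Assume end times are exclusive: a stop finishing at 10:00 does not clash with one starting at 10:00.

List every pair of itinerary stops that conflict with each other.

Sorted by start: B, C, A, D, E, F, G.
C starts before B ends → B and C overlap.
A starts after B ends, so B has no further overlaps.
A starts after C ends, so C has no further overlaps.
D starts before A ends → A and D overlap.
E starts after A ends, so A has no further overlaps.
E starts after D ends, so D has no further overlaps.
F starts exactly when E ends (back-to-back, no overlap), so E has no further overlaps.
G starts before F ends → F and G overlap.

A & D, B & C, F & G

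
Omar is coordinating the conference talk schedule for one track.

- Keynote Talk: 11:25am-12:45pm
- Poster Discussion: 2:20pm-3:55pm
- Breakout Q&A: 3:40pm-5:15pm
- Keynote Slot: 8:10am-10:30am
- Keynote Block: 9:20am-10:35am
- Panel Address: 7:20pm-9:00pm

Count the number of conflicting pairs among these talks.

2

Sorted by start: Keynote Slot, Keynote Block, Keynote Talk, Poster Discussion, Breakout Q&A, Panel Address.
Keynote Block starts before Keynote Slot ends → Keynote Slot and Keynote Block overlap.
Keynote Talk starts after Keynote Slot ends, so nothing later overlaps Keynote Slot either.
Keynote Talk starts after Keynote Block ends, so nothing later overlaps Keynote Block either.
Poster Discussion starts after Keynote Talk ends, so nothing later overlaps Keynote Talk either.
Breakout Q&A starts before Poster Discussion ends → Poster Discussion and Breakout Q&A overlap.
Panel Address starts after Poster Discussion ends.
Panel Address starts after Breakout Q&A ends.
Overlapping pairs: Breakout Q&A & Poster Discussion, Keynote Block & Keynote Slot — 2 in total.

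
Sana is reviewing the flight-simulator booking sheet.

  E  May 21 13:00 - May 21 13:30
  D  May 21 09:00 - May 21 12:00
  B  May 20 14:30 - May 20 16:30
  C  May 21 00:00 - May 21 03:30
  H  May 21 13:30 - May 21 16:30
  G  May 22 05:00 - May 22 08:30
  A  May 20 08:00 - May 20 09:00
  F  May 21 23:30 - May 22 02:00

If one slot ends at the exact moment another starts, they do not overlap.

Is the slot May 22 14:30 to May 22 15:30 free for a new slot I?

A: ends May 20 09:00 at or before I starts May 22 14:30 → clear.
B: ends May 20 16:30 at or before I starts May 22 14:30 → clear.
C: ends May 21 03:30 at or before I starts May 22 14:30 → clear.
D: ends May 21 12:00 at or before I starts May 22 14:30 → clear.
E: ends May 21 13:30 at or before I starts May 22 14:30 → clear.
H: ends May 21 16:30 at or before I starts May 22 14:30 → clear.
F: ends May 22 02:00 at or before I starts May 22 14:30 → clear.
G: ends May 22 08:30 at or before I starts May 22 14:30 → clear.

Yes — the slot is free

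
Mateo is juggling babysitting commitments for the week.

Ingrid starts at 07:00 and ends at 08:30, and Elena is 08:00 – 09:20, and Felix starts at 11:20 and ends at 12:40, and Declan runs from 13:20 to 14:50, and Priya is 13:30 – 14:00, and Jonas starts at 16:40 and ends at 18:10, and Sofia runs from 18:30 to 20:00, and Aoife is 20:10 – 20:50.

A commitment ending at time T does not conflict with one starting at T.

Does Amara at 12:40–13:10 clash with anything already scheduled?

Ingrid: ends 08:30 at or before Amara starts 12:40 → clear.
Elena: ends 09:20 at or before Amara starts 12:40 → clear.
Felix: ends 12:40 at or before Amara starts 12:40 → clear.
Declan: starts 13:20 at or after Amara ends 13:10 → clear.
Priya: starts 13:30 at or after Amara ends 13:10 → clear.
Jonas: starts 16:40 at or after Amara ends 13:10 → clear.
Sofia: starts 18:30 at or after Amara ends 13:10 → clear.
Aoife: starts 20:10 at or after Amara ends 13:10 → clear.

No — it doesn't clash with anything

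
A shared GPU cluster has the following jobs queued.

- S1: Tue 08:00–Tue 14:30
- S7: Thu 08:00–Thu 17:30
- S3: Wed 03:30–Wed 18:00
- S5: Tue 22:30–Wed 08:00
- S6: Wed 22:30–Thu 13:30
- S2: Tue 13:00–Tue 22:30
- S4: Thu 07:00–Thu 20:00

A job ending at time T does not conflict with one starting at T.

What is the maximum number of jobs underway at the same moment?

Walk through starts and ends in time order (an end at T is processed before a start at T):
Tue 08:00 start S1 → 1
Tue 13:00 start S2 → 2
Tue 14:30 end S1 → 1
Tue 22:30 end S2 → 0
Tue 22:30 start S5 → 1
Wed 03:30 start S3 → 2
Wed 08:00 end S5 → 1
Wed 18:00 end S3 → 0
Wed 22:30 start S6 → 1
Thu 07:00 start S4 → 2
Thu 08:00 start S7 → 3
Thu 13:30 end S6 → 2
Thu 17:30 end S7 → 1
Thu 20:00 end S4 → 0
Peak is 3, at Thu 08:00 (S4, S6, S7).

3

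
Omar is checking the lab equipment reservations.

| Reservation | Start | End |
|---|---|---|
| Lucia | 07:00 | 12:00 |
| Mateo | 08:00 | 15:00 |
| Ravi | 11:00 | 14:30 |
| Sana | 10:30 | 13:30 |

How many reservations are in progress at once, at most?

4

Sweep the timeline, counting +1 at each start and −1 at each end (ends before starts at a tie):
07:00 start Lucia → 1
08:00 start Mateo → 2
10:30 start Sana → 3
11:00 start Ravi → 4
12:00 end Lucia → 3
13:30 end Sana → 2
14:30 end Ravi → 1
15:00 end Mateo → 0
Peak is 4, at 11:00 (Lucia, Mateo, Ravi, Sana).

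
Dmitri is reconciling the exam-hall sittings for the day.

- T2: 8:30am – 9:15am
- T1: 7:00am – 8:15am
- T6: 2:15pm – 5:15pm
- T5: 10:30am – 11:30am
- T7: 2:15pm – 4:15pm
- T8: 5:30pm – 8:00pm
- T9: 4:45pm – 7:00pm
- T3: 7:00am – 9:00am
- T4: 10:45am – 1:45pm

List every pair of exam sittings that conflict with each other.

T1 & T3, T2 & T3, T4 & T5, T6 & T7, T6 & T9, T8 & T9

Sorted by start: T1, T3, T2, T5, T4, T6, T7, T9, T8.
T3 starts before T1 ends → T1 and T3 overlap.
T2 starts after T1 ends — done with T1.
T2 starts before T3 ends → T3 and T2 overlap.
T5 starts after T3 ends — done with T3.
T5 starts after T2 ends — done with T2.
T4 starts before T5 ends → T5 and T4 overlap.
T6 starts after T5 ends — done with T5.
T6 starts after T4 ends — done with T4.
T7 starts before T6 ends → T6 and T7 overlap.
T9 starts before T6 ends → T6 and T9 overlap.
T8 starts after T6 ends.
T9 starts after T7 ends — done with T7.
T8 starts before T9 ends → T9 and T8 overlap.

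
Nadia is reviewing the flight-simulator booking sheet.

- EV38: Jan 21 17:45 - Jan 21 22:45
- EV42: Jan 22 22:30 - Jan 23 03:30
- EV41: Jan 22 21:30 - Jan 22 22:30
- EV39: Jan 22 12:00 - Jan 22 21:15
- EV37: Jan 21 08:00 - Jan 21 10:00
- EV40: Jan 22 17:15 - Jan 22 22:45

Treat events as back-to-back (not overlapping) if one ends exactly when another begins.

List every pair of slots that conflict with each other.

EV39 & EV40, EV40 & EV41, EV40 & EV42

Two intervals overlap when each starts before the other ends.
Sorted by start: EV37, EV38, EV39, EV40, EV41, EV42.
EV38 starts after EV37 ends, so nothing later overlaps EV37 either.
EV39 starts after EV38 ends, so nothing later overlaps EV38 either.
EV40 starts before EV39 ends → EV39 and EV40 overlap.
EV41 starts after EV39 ends, so nothing later overlaps EV39 either.
EV41 starts before EV40 ends → EV40 and EV41 overlap.
EV42 starts before EV40 ends → EV40 and EV42 overlap.
EV42 starts exactly when EV41 ends (back-to-back, no overlap).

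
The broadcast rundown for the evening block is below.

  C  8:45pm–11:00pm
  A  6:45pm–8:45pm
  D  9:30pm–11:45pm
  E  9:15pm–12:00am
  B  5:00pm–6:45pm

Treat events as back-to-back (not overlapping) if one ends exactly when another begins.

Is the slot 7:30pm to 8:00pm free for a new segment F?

B: ends 6:45pm at or before F starts 7:30pm → clear.
A: starts 6:45pm before F ends 8:00pm, and ends 8:45pm after F starts 7:30pm → overlap.
C: starts 8:45pm at or after F ends 8:00pm → clear.
E: starts 9:15pm at or after F ends 8:00pm → clear.
D: starts 9:30pm at or after F ends 8:00pm → clear.
F overlaps A.

No — it overlaps A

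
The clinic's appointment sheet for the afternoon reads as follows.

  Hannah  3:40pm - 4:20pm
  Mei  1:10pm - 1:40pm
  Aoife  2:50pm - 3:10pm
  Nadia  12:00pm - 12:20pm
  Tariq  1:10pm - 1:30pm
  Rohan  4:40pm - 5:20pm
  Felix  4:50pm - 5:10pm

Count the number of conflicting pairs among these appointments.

Two intervals overlap when each starts before the other ends.
Sorted by start: Nadia, Tariq, Mei, Aoife, Hannah, Rohan, Felix.
Tariq starts after Nadia ends, so nothing later overlaps Nadia either.
Mei starts before Tariq ends → Tariq and Mei overlap.
Aoife starts after Tariq ends, so nothing later overlaps Tariq either.
Aoife starts after Mei ends, so nothing later overlaps Mei either.
Hannah starts after Aoife ends, so nothing later overlaps Aoife either.
Rohan starts after Hannah ends, so nothing later overlaps Hannah either.
Felix starts before Rohan ends → Rohan and Felix overlap.
Overlapping pairs: Felix & Rohan, Mei & Tariq — 2 in total.

2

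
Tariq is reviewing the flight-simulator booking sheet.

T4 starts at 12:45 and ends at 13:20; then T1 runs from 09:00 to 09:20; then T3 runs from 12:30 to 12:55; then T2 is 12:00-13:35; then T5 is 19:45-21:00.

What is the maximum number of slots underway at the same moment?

Sort all start/end points and keep a running count:
09:00 start T1 → 1
09:20 end T1 → 0
12:00 start T2 → 1
12:30 start T3 → 2
12:45 start T4 → 3
12:55 end T3 → 2
13:20 end T4 → 1
13:35 end T2 → 0
19:45 start T5 → 1
21:00 end T5 → 0
Peak is 3, at 12:45 (T2, T3, T4).

3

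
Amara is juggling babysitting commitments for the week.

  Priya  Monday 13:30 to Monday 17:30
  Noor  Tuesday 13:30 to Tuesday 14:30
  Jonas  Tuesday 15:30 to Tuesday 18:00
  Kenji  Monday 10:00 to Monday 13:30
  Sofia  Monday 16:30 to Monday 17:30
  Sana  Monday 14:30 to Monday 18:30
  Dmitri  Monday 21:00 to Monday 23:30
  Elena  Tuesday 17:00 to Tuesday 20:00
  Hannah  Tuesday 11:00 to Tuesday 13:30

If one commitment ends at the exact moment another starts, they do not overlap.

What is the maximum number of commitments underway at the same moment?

3

Sweep the timeline, counting +1 at each start and −1 at each end (ends before starts at a tie):
Monday 10:00 start Kenji → 1
Monday 13:30 end Kenji → 0
Monday 13:30 start Priya → 1
Monday 14:30 start Sana → 2
Monday 16:30 start Sofia → 3
Monday 17:30 end Priya → 2
Monday 17:30 end Sofia → 1
Monday 18:30 end Sana → 0
Monday 21:00 start Dmitri → 1
Monday 23:30 end Dmitri → 0
Tuesday 11:00 start Hannah → 1
Tuesday 13:30 end Hannah → 0
Tuesday 13:30 start Noor → 1
Tuesday 14:30 end Noor → 0
Tuesday 15:30 start Jonas → 1
Tuesday 17:00 start Elena → 2
Tuesday 18:00 end Jonas → 1
Tuesday 20:00 end Elena → 0
Peak is 3, at Monday 16:30 (Priya, Sana, Sofia).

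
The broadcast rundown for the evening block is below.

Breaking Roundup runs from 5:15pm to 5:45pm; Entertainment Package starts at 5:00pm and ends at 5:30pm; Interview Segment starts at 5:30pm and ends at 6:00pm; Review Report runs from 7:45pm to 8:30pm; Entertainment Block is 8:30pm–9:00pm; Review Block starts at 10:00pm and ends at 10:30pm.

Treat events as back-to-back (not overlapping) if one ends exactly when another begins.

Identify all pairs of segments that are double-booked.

Two intervals overlap when each starts before the other ends.
Sorted by start: Entertainment Package, Breaking Roundup, Interview Segment, Review Report, Entertainment Block, Review Block.
Breaking Roundup starts before Entertainment Package ends → Entertainment Package and Breaking Roundup overlap.
Interview Segment starts exactly when Entertainment Package ends (back-to-back, no overlap), so nothing later overlaps Entertainment Package either.
Interview Segment starts before Breaking Roundup ends → Breaking Roundup and Interview Segment overlap.
Review Report starts after Breaking Roundup ends, so nothing later overlaps Breaking Roundup either.
Review Report starts after Interview Segment ends, so nothing later overlaps Interview Segment either.
Entertainment Block starts exactly when Review Report ends (back-to-back, no overlap), so nothing later overlaps Review Report either.
Review Block starts after Entertainment Block ends.

Breaking Roundup & Entertainment Package, Breaking Roundup & Interview Segment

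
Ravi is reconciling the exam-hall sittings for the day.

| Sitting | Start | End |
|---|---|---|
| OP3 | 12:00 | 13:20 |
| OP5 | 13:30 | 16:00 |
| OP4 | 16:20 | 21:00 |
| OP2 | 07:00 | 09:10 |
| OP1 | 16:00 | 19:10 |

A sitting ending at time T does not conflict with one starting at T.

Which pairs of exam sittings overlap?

Sorted by start: OP2, OP3, OP5, OP1, OP4.
OP3 starts after OP2 ends — done with OP2.
OP5 starts after OP3 ends — done with OP3.
OP1 starts exactly when OP5 ends (back-to-back, no overlap) — done with OP5.
OP4 starts before OP1 ends → OP1 and OP4 overlap.

OP1 & OP4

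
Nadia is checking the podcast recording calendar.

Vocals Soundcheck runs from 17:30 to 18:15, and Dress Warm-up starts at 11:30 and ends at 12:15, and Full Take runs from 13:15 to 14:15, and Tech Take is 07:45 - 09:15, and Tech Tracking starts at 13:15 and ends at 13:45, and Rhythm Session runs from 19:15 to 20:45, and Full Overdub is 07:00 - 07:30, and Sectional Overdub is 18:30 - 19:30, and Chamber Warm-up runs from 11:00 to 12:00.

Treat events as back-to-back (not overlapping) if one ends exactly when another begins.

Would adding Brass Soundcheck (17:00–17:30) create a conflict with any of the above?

Full Overdub: ends 07:30 at or before Brass Soundcheck starts 17:00 → clear.
Tech Take: ends 09:15 at or before Brass Soundcheck starts 17:00 → clear.
Chamber Warm-up: ends 12:00 at or before Brass Soundcheck starts 17:00 → clear.
Dress Warm-up: ends 12:15 at or before Brass Soundcheck starts 17:00 → clear.
Tech Tracking: ends 13:45 at or before Brass Soundcheck starts 17:00 → clear.
Full Take: ends 14:15 at or before Brass Soundcheck starts 17:00 → clear.
Vocals Soundcheck: starts 17:30 at or after Brass Soundcheck ends 17:30 → clear.
Sectional Overdub: starts 18:30 at or after Brass Soundcheck ends 17:30 → clear.
Rhythm Session: starts 19:15 at or after Brass Soundcheck ends 17:30 → clear.

No — it doesn't clash with anything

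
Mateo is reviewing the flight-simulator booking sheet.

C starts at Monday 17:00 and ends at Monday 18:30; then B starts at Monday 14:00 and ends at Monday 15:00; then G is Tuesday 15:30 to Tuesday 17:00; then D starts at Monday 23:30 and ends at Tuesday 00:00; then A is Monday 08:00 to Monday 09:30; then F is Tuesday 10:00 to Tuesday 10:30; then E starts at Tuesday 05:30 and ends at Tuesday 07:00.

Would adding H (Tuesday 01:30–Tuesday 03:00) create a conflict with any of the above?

No — it doesn't clash with anything

A: ends Monday 09:30 at or before H starts Tuesday 01:30 → clear.
B: ends Monday 15:00 at or before H starts Tuesday 01:30 → clear.
C: ends Monday 18:30 at or before H starts Tuesday 01:30 → clear.
D: ends Tuesday 00:00 at or before H starts Tuesday 01:30 → clear.
E: starts Tuesday 05:30 at or after H ends Tuesday 03:00 → clear.
F: starts Tuesday 10:00 at or after H ends Tuesday 03:00 → clear.
G: starts Tuesday 15:30 at or after H ends Tuesday 03:00 → clear.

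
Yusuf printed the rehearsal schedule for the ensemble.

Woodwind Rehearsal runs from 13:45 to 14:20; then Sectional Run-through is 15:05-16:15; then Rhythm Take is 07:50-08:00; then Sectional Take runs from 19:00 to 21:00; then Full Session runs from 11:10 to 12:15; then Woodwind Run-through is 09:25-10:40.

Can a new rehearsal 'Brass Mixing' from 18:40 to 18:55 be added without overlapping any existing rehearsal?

Rhythm Take: ends 08:00 at or before Brass Mixing starts 18:40 → clear.
Woodwind Run-through: ends 10:40 at or before Brass Mixing starts 18:40 → clear.
Full Session: ends 12:15 at or before Brass Mixing starts 18:40 → clear.
Woodwind Rehearsal: ends 14:20 at or before Brass Mixing starts 18:40 → clear.
Sectional Run-through: ends 16:15 at or before Brass Mixing starts 18:40 → clear.
Sectional Take: starts 19:00 at or after Brass Mixing ends 18:55 → clear.

Yes — the slot is free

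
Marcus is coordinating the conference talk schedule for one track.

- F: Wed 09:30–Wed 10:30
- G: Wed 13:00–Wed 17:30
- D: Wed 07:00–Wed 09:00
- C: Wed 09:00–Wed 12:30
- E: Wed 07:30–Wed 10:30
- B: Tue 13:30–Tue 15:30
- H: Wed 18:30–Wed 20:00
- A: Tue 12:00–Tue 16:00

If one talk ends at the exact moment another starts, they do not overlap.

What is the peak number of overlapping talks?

Sweep the timeline, counting +1 at each start and −1 at each end (ends before starts at a tie):
Tue 12:00 start A → 1
Tue 13:30 start B → 2
Tue 15:30 end B → 1
Tue 16:00 end A → 0
Wed 07:00 start D → 1
Wed 07:30 start E → 2
Wed 09:00 end D → 1
Wed 09:00 start C → 2
Wed 09:30 start F → 3
Wed 10:30 end E → 2
Wed 10:30 end F → 1
Wed 12:30 end C → 0
Wed 13:00 start G → 1
Wed 17:30 end G → 0
Wed 18:30 start H → 1
Wed 20:00 end H → 0
Peak is 3, at Wed 09:30 (C, E, F).

3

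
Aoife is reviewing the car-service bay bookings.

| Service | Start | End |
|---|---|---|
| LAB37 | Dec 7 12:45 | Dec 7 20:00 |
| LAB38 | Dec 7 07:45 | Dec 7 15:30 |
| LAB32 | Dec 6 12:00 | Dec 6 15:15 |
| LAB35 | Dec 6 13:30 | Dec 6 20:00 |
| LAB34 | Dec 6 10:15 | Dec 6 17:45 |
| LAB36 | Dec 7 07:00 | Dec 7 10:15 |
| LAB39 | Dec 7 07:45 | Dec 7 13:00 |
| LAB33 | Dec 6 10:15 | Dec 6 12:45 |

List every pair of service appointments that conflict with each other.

Sorted by start: LAB33, LAB34, LAB32, LAB35, LAB36, LAB38, LAB39, LAB37.
LAB34 starts before LAB33 ends → LAB33 and LAB34 overlap.
LAB32 starts before LAB33 ends → LAB33 and LAB32 overlap.
LAB35 starts after LAB33 ends; LAB33 is clear from here.
LAB32 starts before LAB34 ends → LAB34 and LAB32 overlap.
LAB35 starts before LAB34 ends → LAB34 and LAB35 overlap.
LAB36 starts after LAB34 ends; LAB34 is clear from here.
LAB35 starts before LAB32 ends → LAB32 and LAB35 overlap.
LAB36 starts after LAB32 ends; LAB32 is clear from here.
LAB36 starts after LAB35 ends; LAB35 is clear from here.
LAB38 starts before LAB36 ends → LAB36 and LAB38 overlap.
LAB39 starts before LAB36 ends → LAB36 and LAB39 overlap.
LAB37 starts after LAB36 ends.
LAB39 starts before LAB38 ends → LAB38 and LAB39 overlap.
LAB37 starts before LAB38 ends → LAB38 and LAB37 overlap.
LAB37 starts before LAB39 ends → LAB39 and LAB37 overlap.

LAB32 & LAB33, LAB32 & LAB34, LAB32 & LAB35, LAB33 & LAB34, LAB34 & LAB35, LAB36 & LAB38, LAB36 & LAB39, LAB37 & LAB38, LAB37 & LAB39, LAB38 & LAB39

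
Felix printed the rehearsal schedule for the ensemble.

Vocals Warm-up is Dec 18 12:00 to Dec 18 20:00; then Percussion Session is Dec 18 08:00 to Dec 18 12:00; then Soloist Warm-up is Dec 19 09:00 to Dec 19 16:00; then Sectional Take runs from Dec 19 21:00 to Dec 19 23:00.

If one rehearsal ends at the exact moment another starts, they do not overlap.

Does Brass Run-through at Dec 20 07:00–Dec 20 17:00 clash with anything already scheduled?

Percussion Session: ends Dec 18 12:00 at or before Brass Run-through starts Dec 20 07:00 → clear.
Vocals Warm-up: ends Dec 18 20:00 at or before Brass Run-through starts Dec 20 07:00 → clear.
Soloist Warm-up: ends Dec 19 16:00 at or before Brass Run-through starts Dec 20 07:00 → clear.
Sectional Take: ends Dec 19 23:00 at or before Brass Run-through starts Dec 20 07:00 → clear.

No — it doesn't clash with anything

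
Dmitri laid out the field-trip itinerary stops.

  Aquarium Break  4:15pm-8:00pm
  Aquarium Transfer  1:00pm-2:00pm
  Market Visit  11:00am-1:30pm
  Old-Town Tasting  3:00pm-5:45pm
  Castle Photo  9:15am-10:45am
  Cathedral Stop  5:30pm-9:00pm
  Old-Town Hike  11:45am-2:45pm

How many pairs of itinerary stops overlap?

6

Sorted by start: Castle Photo, Market Visit, Old-Town Hike, Aquarium Transfer, Old-Town Tasting, Aquarium Break, Cathedral Stop.
Market Visit starts after Castle Photo ends, so nothing later overlaps Castle Photo either.
Old-Town Hike starts before Market Visit ends → Market Visit and Old-Town Hike overlap.
Aquarium Transfer starts before Market Visit ends → Market Visit and Aquarium Transfer overlap.
Old-Town Tasting starts after Market Visit ends, so nothing later overlaps Market Visit either.
Aquarium Transfer starts before Old-Town Hike ends → Old-Town Hike and Aquarium Transfer overlap.
Old-Town Tasting starts after Old-Town Hike ends, so nothing later overlaps Old-Town Hike either.
Old-Town Tasting starts after Aquarium Transfer ends, so nothing later overlaps Aquarium Transfer either.
Aquarium Break starts before Old-Town Tasting ends → Old-Town Tasting and Aquarium Break overlap.
Cathedral Stop starts before Old-Town Tasting ends → Old-Town Tasting and Cathedral Stop overlap.
Cathedral Stop starts before Aquarium Break ends → Aquarium Break and Cathedral Stop overlap.
Overlapping pairs: Aquarium Break & Cathedral Stop, Aquarium Break & Old-Town Tasting, Aquarium Transfer & Market Visit, Aquarium Transfer & Old-Town Hike, Cathedral Stop & Old-Town Tasting, Market Visit & Old-Town Hike — 6 in total.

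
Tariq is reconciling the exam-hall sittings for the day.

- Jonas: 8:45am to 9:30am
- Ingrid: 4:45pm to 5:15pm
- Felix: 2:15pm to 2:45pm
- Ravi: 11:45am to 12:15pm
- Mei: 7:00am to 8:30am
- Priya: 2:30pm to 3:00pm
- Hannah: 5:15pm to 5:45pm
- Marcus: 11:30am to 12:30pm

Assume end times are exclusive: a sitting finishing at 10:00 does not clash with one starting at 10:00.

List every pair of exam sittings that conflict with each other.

Two intervals overlap when each starts before the other ends.
Sorted by start: Mei, Jonas, Marcus, Ravi, Felix, Priya, Ingrid, Hannah.
Jonas starts after Mei ends, so Mei has no further overlaps.
Marcus starts after Jonas ends, so Jonas has no further overlaps.
Ravi starts before Marcus ends → Marcus and Ravi overlap.
Felix starts after Marcus ends, so Marcus has no further overlaps.
Felix starts after Ravi ends, so Ravi has no further overlaps.
Priya starts before Felix ends → Felix and Priya overlap.
Ingrid starts after Felix ends, so Felix has no further overlaps.
Ingrid starts after Priya ends, so Priya has no further overlaps.
Hannah starts exactly when Ingrid ends (back-to-back, no overlap).

Felix & Priya, Marcus & Ravi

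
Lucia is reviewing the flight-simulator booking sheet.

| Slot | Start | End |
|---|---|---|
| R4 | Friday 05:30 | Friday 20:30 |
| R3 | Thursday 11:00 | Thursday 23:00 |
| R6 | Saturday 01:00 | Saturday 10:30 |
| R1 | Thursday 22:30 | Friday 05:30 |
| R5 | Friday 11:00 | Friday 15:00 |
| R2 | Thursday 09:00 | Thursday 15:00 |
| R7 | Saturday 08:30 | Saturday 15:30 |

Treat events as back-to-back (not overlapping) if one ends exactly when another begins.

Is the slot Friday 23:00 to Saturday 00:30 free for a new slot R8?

Yes — the slot is free

R2: ends Thursday 15:00 at or before R8 starts Friday 23:00 → clear.
R3: ends Thursday 23:00 at or before R8 starts Friday 23:00 → clear.
R1: ends Friday 05:30 at or before R8 starts Friday 23:00 → clear.
R4: ends Friday 20:30 at or before R8 starts Friday 23:00 → clear.
R5: ends Friday 15:00 at or before R8 starts Friday 23:00 → clear.
R6: starts Saturday 01:00 at or after R8 ends Saturday 00:30 → clear.
R7: starts Saturday 08:30 at or after R8 ends Saturday 00:30 → clear.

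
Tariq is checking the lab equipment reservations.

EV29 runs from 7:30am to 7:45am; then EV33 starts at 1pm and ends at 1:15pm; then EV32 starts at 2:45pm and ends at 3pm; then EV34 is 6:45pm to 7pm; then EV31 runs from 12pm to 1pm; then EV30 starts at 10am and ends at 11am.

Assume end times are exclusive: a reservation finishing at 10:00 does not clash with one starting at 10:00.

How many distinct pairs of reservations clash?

Sorted by start: EV29, EV30, EV31, EV33, EV32, EV34.
EV30 starts after EV29 ends, so nothing later overlaps EV29 either.
EV31 starts after EV30 ends, so nothing later overlaps EV30 either.
EV33 starts exactly when EV31 ends (back-to-back, no overlap), so nothing later overlaps EV31 either.
EV32 starts after EV33 ends, so nothing later overlaps EV33 either.
EV34 starts after EV32 ends.
No pair overlaps.

0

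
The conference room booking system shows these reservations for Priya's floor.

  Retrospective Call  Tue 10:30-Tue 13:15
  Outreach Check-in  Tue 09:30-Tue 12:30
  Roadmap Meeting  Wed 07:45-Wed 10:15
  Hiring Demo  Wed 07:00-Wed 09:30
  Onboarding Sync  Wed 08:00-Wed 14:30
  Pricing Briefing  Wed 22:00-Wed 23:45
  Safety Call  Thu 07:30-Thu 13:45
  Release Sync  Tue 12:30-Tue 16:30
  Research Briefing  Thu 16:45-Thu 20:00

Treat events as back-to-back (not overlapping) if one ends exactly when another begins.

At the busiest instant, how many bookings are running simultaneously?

3

Walk through starts and ends in time order (an end at T is processed before a start at T):
Tue 09:30 start Outreach Check-in → 1
Tue 10:30 start Retrospective Call → 2
Tue 12:30 end Outreach Check-in → 1
Tue 12:30 start Release Sync → 2
Tue 13:15 end Retrospective Call → 1
Tue 16:30 end Release Sync → 0
Wed 07:00 start Hiring Demo → 1
Wed 07:45 start Roadmap Meeting → 2
Wed 08:00 start Onboarding Sync → 3
Wed 09:30 end Hiring Demo → 2
Wed 10:15 end Roadmap Meeting → 1
Wed 14:30 end Onboarding Sync → 0
Wed 22:00 start Pricing Briefing → 1
Wed 23:45 end Pricing Briefing → 0
Thu 07:30 start Safety Call → 1
Thu 13:45 end Safety Call → 0
Thu 16:45 start Research Briefing → 1
Thu 20:00 end Research Briefing → 0
Peak is 3, at Wed 08:00 (Hiring Demo, Onboarding Sync, Roadmap Meeting).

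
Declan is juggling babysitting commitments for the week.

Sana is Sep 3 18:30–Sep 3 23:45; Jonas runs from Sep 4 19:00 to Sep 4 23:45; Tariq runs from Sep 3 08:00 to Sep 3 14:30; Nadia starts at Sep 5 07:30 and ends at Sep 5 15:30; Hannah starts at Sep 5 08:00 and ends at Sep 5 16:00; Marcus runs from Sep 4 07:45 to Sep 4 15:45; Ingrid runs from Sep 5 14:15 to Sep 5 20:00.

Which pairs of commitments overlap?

Sorted by start: Tariq, Sana, Marcus, Jonas, Nadia, Hannah, Ingrid.
Sana starts after Tariq ends; Tariq is clear from here.
Marcus starts after Sana ends; Sana is clear from here.
Jonas starts after Marcus ends; Marcus is clear from here.
Nadia starts after Jonas ends; Jonas is clear from here.
Hannah starts before Nadia ends → Nadia and Hannah overlap.
Ingrid starts before Nadia ends → Nadia and Ingrid overlap.
Ingrid starts before Hannah ends → Hannah and Ingrid overlap.

Hannah & Ingrid, Hannah & Nadia, Ingrid & Nadia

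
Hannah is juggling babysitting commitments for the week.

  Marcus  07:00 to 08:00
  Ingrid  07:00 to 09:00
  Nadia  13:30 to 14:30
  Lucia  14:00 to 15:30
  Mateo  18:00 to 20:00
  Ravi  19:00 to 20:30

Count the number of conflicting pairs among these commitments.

Sorted by start: Marcus, Ingrid, Nadia, Lucia, Mateo, Ravi.
Ingrid starts before Marcus ends → Marcus and Ingrid overlap.
Nadia starts after Marcus ends, so nothing later overlaps Marcus either.
Nadia starts after Ingrid ends, so nothing later overlaps Ingrid either.
Lucia starts before Nadia ends → Nadia and Lucia overlap.
Mateo starts after Nadia ends, so nothing later overlaps Nadia either.
Mateo starts after Lucia ends, so nothing later overlaps Lucia either.
Ravi starts before Mateo ends → Mateo and Ravi overlap.
Overlapping pairs: Ingrid & Marcus, Lucia & Nadia, Mateo & Ravi — 3 in total.

3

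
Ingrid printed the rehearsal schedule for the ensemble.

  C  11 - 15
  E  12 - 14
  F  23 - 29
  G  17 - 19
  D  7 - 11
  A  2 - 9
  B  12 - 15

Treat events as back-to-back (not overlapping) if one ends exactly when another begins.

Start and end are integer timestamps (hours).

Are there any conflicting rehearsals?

Yes

Sorted by start: A, D, C, B, E, G, F.
D starts before A ends → A and D overlap.
That's a conflict, so the schedule is not conflict-free.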